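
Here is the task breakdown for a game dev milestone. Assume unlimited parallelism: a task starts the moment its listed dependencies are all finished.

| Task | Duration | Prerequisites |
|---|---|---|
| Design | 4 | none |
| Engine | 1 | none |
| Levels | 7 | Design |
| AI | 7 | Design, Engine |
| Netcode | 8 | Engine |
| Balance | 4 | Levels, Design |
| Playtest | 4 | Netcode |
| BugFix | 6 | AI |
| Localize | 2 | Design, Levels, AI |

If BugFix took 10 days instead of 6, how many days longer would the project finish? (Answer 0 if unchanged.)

4

The binding path is Design→AI→BugFix = 4+7+6 = 17; finish at 17 days.
BugFix lies on that path, so at 10 days the path becomes 21 days.
No other chain overtakes it, so the finish is 21 days.
Change in finish: 21 − 17 = +4 days.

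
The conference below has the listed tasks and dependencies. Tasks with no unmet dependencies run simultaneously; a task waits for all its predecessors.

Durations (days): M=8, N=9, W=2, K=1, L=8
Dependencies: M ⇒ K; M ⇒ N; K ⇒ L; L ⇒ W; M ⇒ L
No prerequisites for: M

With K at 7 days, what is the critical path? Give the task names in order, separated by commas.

M, K, L, W

The binding path is M→K→L→W = 8+1+8+2 = 19; finish at 19 days.
K lies on that path, so at 7 days the path becomes 25 days.
The critical path is still M→K→L→W; finish is now 25 days.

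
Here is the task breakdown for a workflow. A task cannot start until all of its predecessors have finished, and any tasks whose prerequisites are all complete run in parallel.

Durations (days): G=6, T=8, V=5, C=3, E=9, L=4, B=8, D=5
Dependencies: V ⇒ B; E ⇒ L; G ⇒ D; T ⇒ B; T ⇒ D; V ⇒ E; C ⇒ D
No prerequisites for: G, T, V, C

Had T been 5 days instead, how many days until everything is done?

The binding path is V→E→L = 5+9+4 = 18; finish at 18 days.
T has 2 days of float (longest path through it is 16).
No other chain overtakes it, so the finish is 18 days.

18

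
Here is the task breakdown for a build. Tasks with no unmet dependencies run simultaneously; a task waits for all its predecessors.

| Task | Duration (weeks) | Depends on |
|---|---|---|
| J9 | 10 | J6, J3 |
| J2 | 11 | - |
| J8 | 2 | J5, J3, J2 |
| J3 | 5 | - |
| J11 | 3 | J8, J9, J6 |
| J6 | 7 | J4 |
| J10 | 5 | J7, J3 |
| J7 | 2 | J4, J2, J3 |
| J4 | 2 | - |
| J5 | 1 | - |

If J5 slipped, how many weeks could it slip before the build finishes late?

Critical path: J4→J6→J9→J11 = 2+7+10+3 = 22, so the finish is 22 weeks.
The longest chain containing J5 totals 6 weeks.
Float = 22 − 6 = 16.

16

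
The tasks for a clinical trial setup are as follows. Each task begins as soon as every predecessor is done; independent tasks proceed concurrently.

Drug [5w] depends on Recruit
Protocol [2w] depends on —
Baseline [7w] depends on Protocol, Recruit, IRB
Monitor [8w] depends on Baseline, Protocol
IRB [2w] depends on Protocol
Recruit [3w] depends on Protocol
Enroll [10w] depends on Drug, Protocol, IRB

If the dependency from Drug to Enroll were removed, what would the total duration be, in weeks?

With the dependency in place, Protocol→Recruit→Drug→Enroll = 2+3+5+10 = 20 sets the finish at 20 weeks.
Without Drug→Enroll, Enroll's earliest start moves from 10 to 4.
New critical path: Protocol→Recruit→Baseline→Monitor = 2+3+7+8 = 20 ⇒ 20 weeks.

20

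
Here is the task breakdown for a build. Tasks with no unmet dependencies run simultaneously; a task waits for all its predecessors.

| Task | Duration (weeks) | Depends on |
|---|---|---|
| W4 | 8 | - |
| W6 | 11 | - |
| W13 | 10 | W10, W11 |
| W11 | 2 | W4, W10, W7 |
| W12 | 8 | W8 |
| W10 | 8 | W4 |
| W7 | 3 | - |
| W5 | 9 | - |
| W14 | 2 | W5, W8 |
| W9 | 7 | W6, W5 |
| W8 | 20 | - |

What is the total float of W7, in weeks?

Critical path: W4→W10→W11→W13 = 8+8+2+10 = 28, so the finish is 28 weeks.
W7 finishes as early as 3 and must finish by 16.
So W7 can slip 16 − 3 = 13 weeks.

13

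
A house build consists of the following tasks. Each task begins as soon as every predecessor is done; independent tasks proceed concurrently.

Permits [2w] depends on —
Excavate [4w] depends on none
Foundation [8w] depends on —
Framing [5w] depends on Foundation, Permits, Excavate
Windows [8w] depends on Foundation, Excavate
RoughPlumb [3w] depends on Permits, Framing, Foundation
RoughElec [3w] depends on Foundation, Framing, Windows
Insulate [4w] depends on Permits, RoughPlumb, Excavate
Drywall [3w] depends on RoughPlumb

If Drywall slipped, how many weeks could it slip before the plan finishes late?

1

The longest chain is Foundation→Framing→RoughPlumb→Insulate = 8+5+3+4 = 20; overall finish 20 weeks.
Longest path through Drywall: 19 weeks (earliest finish 19, latest finish 20).
Slack of Drywall = 17 − 16 = 1 week.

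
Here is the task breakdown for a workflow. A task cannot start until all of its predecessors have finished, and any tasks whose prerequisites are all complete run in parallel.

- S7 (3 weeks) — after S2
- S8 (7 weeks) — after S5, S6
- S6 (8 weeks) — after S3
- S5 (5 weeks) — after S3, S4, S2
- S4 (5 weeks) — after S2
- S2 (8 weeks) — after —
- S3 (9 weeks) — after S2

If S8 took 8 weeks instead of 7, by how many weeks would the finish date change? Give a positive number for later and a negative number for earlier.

1

The binding path is S2→S3→S6→S8 = 8+9+8+7 = 32; finish at 32 weeks.
Since S8 is critical, the +1 change carries straight to that chain (now 33 weeks).
No other chain overtakes it, so the finish is 33 weeks.
Change in finish: 33 − 32 = +1 weeks.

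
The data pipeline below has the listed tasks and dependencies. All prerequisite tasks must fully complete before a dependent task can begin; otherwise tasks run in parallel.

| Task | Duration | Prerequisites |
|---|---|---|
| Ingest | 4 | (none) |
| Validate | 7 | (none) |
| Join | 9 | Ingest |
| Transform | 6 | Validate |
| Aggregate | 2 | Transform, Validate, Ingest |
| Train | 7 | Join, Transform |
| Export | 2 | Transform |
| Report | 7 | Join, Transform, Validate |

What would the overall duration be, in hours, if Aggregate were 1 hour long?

Critical path before the change: Ingest→Join→Train = 4+9+7 = 20 giving 20 hours.
The longest path through Aggregate is only 15 hours, so Aggregate has float 5.
The critical path is still Ingest→Join→Train; finish is now 20 hours.

20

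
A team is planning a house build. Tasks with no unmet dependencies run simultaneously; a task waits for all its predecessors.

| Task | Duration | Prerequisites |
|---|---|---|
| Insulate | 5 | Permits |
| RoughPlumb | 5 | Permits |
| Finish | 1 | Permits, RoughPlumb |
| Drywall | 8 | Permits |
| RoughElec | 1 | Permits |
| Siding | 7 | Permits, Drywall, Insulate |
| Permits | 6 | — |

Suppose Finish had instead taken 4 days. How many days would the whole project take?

21

Baseline: Permits→Drywall→Siding = 6+8+7 = 21 → 21 days.
Finish has 9 days of float (longest path through it is 12).
No other chain overtakes it, so the finish is 21 days.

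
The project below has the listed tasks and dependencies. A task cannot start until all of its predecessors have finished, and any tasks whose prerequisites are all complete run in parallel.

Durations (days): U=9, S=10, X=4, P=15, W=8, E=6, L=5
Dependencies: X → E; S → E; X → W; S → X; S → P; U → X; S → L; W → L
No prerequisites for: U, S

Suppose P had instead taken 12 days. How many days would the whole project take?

27

Baseline: S→X→W→L = 10+4+8+5 = 27 → 27 days.
The longest path through P is only 25 days, so P has float 2.
That remains the longest chain; total 27 days.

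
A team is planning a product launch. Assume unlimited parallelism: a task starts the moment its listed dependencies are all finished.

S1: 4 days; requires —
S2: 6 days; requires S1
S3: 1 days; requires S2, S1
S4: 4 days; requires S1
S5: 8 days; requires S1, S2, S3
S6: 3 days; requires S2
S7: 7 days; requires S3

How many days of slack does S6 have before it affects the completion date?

Critical path: S1→S2→S3→S5 = 4+6+1+8 = 19, so the finish is 19 days.
The longest chain containing S6 totals 13 days.
So S6 can slip 19 − 13 = 6 days.

6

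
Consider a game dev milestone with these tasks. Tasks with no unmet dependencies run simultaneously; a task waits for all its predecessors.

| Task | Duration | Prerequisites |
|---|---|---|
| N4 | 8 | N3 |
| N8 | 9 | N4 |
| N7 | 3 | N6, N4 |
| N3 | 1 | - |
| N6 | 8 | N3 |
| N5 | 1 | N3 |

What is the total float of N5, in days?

16

N3→N4→N8 = 1+8+9 = 18 sets the makespan at 18 days.
N5 finishes as early as 2 and must finish by 18.
So N5 can slip 18 − 2 = 16 days.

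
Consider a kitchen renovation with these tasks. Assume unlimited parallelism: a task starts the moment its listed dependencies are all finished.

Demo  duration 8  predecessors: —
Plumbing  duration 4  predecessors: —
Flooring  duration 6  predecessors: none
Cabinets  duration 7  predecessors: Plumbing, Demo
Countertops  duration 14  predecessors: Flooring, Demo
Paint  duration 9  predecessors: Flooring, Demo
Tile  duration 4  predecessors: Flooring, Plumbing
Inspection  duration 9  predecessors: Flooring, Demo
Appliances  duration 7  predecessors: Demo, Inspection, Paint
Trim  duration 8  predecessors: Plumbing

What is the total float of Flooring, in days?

Demo→Paint→Appliances = 8+9+7 = 24 sets the makespan at 24 days.
Flooring finishes as early as 6 and must finish by 8.
Float = 24 − 22 = 2.

2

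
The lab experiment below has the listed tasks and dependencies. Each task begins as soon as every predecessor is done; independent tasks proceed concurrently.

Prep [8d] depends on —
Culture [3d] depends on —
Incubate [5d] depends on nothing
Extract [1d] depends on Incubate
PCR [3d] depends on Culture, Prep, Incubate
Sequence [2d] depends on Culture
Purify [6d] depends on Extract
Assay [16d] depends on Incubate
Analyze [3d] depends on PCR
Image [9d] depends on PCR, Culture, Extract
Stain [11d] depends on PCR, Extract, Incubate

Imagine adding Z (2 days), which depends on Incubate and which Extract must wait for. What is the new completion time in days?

Originally the schedule takes 22 days.
With Z inserted, Extract now waits for max(Incubate, Z).
New critical path: Prep→PCR→Stain = 8+3+11 = 22 ⇒ 22 days.

22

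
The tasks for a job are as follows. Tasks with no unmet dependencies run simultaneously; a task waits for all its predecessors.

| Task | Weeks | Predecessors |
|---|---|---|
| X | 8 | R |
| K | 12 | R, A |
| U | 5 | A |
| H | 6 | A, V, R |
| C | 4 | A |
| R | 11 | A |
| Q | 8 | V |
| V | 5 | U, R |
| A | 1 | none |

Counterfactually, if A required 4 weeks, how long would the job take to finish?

28

Actual critical path: A→R→V→Q = 1+11+5+8 = 25 ⇒ 25 weeks.
Since A is critical, the +3 change carries straight to that chain (now 28 weeks).
The critical path is still A→R→V→Q; finish is now 28 weeks.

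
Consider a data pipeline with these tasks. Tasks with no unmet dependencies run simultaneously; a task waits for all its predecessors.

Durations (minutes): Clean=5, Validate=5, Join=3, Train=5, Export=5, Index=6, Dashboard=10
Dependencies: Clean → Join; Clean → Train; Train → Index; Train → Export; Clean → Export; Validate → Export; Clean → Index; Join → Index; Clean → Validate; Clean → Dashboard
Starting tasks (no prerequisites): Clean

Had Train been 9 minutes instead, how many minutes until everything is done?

Critical path before the change: Clean→Train→Index = 5+5+6 = 16 giving 16 minutes.
Train is on the critical path; changing it to 9 makes that path 20 minutes.
The critical path is still Clean→Train→Index; finish is now 20 minutes.

20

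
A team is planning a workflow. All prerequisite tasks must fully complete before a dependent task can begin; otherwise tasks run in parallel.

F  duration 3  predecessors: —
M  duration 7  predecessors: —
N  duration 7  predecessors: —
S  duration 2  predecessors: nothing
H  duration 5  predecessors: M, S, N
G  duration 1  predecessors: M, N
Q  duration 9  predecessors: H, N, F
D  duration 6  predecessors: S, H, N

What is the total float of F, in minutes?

9

The longest chain is M→H→Q = 7+5+9 = 21; overall finish 21 minutes.
The longest chain containing F totals 12 minutes.
Float = 21 − 12 = 9.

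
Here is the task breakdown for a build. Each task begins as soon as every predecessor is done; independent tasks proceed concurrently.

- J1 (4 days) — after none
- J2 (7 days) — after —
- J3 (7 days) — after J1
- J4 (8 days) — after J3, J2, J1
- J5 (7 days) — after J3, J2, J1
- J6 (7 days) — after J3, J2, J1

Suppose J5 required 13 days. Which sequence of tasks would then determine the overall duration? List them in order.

Baseline: J1→J3→J4 = 4+7+8 = 19 → 19 days.
J5 has 1 day of float (longest path through it is 18).
New critical path: J1→J3→J5 = 4+7+13 = 24 ⇒ 24 days.

J1, J3, J5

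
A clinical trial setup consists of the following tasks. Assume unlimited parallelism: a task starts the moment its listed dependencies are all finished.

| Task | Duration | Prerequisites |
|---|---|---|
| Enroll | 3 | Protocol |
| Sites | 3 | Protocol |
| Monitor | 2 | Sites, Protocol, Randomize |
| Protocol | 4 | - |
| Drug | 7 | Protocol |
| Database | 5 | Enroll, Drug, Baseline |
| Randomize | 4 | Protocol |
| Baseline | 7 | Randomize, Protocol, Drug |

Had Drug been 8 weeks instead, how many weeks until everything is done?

Actual critical path: Protocol→Drug→Baseline→Database = 4+7+7+5 = 23 ⇒ 23 weeks.
Since Drug is critical, the +1 change carries straight to that chain (now 24 weeks).
No other chain overtakes it, so the finish is 24 weeks.

24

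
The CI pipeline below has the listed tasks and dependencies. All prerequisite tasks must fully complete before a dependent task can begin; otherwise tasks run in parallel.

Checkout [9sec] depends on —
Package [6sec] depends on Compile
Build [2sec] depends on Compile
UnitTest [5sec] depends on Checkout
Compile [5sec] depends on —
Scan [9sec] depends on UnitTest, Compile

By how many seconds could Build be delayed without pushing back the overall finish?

16

Critical path: Checkout→UnitTest→Scan = 9+5+9 = 23, so the finish is 23 seconds.
Build finishes as early as 7 and must finish by 23.
Float = 23 − 7 = 16.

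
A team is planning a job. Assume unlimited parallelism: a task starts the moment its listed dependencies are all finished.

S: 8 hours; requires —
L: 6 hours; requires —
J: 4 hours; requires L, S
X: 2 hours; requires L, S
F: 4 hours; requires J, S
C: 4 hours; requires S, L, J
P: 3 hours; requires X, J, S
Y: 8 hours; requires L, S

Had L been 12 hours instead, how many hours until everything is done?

Critical path before the change: S→J→F = 8+4+4 = 16 giving 16 hours.
The longest path through L is only 14 hours, so L has float 2.
The binding chain switches to L→J→F = 12+4+4 = 20; finish 20 hours.

20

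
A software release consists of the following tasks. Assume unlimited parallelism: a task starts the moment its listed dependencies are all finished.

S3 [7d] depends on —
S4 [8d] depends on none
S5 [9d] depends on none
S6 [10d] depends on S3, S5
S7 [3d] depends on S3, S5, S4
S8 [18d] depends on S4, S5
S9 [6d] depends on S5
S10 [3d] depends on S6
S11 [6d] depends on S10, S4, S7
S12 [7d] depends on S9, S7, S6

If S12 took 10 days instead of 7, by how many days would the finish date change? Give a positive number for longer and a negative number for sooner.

Critical path before the change: S5→S6→S10→S11 = 9+10+3+6 = 28 giving 28 days.
S12 is off the critical path — its longest chain is 26 days, giving 2 of slack.
New critical path: S5→S6→S12 = 9+10+10 = 29 ⇒ 29 days.
Change in finish: 29 − 28 = +1 days.

1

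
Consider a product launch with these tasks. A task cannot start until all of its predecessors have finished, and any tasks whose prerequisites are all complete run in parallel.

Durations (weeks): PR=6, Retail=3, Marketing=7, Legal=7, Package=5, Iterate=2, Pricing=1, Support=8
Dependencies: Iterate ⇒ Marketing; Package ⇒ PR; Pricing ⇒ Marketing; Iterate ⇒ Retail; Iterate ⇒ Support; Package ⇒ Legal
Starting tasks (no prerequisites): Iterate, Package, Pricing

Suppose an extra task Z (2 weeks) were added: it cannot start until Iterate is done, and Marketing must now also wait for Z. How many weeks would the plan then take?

Originally the plan takes 12 weeks.
With Z inserted, Marketing now waits for max(Iterate, Pricing, Z).
New critical path: Package→Legal = 5+7 = 12 ⇒ 12 weeks.

12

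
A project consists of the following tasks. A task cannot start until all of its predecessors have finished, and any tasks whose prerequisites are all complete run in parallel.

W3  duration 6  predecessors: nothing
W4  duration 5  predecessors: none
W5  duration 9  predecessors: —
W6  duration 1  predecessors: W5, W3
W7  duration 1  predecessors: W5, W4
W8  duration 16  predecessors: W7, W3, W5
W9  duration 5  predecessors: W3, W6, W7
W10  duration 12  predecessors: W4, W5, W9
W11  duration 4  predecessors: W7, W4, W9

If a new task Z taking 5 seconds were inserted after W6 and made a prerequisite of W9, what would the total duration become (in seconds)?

Originally the project takes 27 seconds.
With Z inserted, W9 now waits for max(W3, W6, W7, Z).
New critical path: W5→W6→Z→W9→W10 = 9+1+5+5+12 = 32 ⇒ 32 seconds.

32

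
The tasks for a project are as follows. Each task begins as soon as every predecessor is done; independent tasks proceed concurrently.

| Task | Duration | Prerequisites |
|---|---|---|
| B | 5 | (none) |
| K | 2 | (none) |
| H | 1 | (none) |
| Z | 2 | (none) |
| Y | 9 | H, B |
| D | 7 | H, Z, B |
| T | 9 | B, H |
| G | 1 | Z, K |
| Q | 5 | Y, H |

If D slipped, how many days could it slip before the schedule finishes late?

7

The longest chain is B→Y→Q = 5+9+5 = 19; overall finish 19 days.
D finishes as early as 12 and must finish by 19.
So D can slip 19 − 12 = 7 days.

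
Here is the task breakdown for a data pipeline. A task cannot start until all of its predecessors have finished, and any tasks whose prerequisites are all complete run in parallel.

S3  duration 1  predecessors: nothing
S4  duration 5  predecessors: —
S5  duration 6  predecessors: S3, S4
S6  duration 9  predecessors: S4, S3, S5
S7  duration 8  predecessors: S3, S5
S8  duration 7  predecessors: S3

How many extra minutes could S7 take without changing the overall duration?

1

Critical path: S4→S5→S6 = 5+6+9 = 20, so the finish is 20 minutes.
S7 finishes as early as 19 and must finish by 20.
So S7 can slip 20 − 19 = 1 minute.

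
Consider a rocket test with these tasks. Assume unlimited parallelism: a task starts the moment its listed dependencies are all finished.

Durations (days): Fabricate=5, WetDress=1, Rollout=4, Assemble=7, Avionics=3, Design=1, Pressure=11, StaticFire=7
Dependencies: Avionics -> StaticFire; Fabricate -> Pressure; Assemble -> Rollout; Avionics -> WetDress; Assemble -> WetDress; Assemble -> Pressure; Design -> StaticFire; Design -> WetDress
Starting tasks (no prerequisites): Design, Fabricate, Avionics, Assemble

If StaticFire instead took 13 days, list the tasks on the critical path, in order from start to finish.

Assemble, Pressure

Baseline: Assemble→Pressure = 7+11 = 18 → 18 days.
StaticFire is off the critical path — its longest chain is 10 days, giving 8 of slack.
That remains the longest chain; total 18 days.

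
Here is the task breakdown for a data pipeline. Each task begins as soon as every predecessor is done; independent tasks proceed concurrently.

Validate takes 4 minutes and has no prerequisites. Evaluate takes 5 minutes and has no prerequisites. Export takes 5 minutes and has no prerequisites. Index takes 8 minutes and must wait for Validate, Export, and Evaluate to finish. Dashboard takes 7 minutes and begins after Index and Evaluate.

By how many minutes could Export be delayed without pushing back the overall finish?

The longest chain is Evaluate→Index→Dashboard = 5+8+7 = 20; overall finish 20 minutes.
Export finishes as early as 5 and must finish by 5.
So Export can slip 5 − 5 = 0 minutes.

0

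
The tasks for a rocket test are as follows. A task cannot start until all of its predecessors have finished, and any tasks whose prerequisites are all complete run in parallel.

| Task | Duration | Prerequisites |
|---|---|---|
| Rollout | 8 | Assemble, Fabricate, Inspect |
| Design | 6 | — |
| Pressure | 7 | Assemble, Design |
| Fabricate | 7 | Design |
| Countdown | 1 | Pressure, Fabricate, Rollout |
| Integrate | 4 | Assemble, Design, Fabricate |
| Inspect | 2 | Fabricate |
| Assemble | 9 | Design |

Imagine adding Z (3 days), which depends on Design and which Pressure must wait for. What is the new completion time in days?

24

Originally the job takes 24 days.
With Z inserted, Pressure now waits for max(Assemble, Design, Z).
New critical path: Design→Fabricate→Inspect→Rollout→Countdown = 6+7+2+8+1 = 24 ⇒ 24 days.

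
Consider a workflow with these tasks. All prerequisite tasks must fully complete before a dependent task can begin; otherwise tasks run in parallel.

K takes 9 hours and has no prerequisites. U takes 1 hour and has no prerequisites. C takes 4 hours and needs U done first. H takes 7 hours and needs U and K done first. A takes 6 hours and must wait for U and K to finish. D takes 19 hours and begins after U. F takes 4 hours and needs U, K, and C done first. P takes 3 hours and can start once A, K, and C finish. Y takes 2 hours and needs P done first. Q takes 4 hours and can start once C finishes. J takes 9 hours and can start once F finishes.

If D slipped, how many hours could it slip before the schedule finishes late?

K→F→J = 9+4+9 = 22 sets the makespan at 22 hours.
Longest path through D: 20 hours (earliest finish 20, latest finish 22).
So D can slip 22 − 20 = 2 hours.

2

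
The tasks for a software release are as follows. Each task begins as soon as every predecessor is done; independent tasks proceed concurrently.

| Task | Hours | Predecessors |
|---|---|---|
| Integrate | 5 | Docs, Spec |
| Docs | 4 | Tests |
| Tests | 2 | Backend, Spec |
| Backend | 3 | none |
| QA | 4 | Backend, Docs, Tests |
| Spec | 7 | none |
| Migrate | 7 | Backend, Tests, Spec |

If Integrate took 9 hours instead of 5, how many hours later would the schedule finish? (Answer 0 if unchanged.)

The binding path is Spec→Tests→Docs→Integrate = 7+2+4+5 = 18; finish at 18 hours.
Since Integrate is critical, the +4 change carries straight to that chain (now 22 hours).
No other chain overtakes it, so the finish is 22 hours.
Change in finish: 22 − 18 = +4 hours.

4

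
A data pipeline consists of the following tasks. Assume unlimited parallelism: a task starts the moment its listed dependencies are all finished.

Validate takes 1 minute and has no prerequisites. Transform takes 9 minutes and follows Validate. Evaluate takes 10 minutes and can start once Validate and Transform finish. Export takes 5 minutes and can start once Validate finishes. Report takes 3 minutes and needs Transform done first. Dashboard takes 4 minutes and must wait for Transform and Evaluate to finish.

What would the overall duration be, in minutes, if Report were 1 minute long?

24

As given, the longest chain is Validate→Transform→Evaluate→Dashboard = 1+9+10+4 = 24, so the finish is 24 minutes.
Report has 11 minutes of float (longest path through it is 13).
That remains the longest chain; total 24 minutes.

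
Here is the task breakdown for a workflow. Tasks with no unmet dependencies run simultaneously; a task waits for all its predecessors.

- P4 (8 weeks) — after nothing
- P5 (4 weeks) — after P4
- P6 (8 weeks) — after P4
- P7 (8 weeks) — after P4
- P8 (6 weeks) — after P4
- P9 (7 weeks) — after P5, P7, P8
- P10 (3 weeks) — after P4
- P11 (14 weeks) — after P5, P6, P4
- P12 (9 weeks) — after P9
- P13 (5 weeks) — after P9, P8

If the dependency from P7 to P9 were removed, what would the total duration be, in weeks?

30

With the dependency in place, P4→P7→P9→P12 = 8+8+7+9 = 32 sets the finish at 32 weeks.
Without P7→P9, P9's earliest start moves from 16 to 14.
New critical path: P4→P6→P11 = 8+8+14 = 30 ⇒ 30 weeks.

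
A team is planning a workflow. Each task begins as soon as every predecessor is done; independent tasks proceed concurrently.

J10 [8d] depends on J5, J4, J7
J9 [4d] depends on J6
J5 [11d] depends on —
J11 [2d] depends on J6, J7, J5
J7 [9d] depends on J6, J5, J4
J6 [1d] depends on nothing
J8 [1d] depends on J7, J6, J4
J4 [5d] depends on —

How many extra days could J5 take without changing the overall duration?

0

J5→J7→J10 = 11+9+8 = 28 sets the makespan at 28 days.
J5 finishes as early as 11 and must finish by 11.
Float = 28 − 28 = 0.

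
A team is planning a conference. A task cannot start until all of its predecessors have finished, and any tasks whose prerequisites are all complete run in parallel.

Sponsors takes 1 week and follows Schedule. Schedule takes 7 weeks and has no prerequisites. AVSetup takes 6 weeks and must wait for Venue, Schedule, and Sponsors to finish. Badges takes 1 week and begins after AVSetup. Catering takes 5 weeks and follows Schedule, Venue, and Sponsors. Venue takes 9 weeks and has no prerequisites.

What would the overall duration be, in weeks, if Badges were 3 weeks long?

The binding path is Venue→AVSetup→Badges = 9+6+1 = 16; finish at 16 weeks.
Badges lies on that path, so at 3 weeks the path becomes 18 weeks.
The critical path is still Venue→AVSetup→Badges; finish is now 18 weeks.

18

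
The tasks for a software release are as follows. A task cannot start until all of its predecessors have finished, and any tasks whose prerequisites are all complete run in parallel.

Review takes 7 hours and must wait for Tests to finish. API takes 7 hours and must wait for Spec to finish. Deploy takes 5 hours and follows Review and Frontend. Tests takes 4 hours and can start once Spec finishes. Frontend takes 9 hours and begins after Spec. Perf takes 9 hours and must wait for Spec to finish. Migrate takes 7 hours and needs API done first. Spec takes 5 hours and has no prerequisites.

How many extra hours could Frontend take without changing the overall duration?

2

Critical path: Spec→Tests→Review→Deploy = 5+4+7+5 = 21, so the finish is 21 hours.
Longest path through Frontend: 19 hours (earliest finish 14, latest finish 16).
Float = 21 − 19 = 2.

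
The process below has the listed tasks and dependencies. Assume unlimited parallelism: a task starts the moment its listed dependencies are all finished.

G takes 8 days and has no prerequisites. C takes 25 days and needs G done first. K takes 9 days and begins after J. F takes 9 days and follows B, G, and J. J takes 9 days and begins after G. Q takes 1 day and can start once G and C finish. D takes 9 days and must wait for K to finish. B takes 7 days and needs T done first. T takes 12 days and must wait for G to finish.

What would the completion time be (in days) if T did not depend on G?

35

Original critical path: G→T→B→F = 8+12+7+9 = 36 ⇒ 36 days.
Without G→T, T's earliest start moves from 8 to 0.
New critical path: G→J→K→D = 8+9+9+9 = 35 ⇒ 35 days.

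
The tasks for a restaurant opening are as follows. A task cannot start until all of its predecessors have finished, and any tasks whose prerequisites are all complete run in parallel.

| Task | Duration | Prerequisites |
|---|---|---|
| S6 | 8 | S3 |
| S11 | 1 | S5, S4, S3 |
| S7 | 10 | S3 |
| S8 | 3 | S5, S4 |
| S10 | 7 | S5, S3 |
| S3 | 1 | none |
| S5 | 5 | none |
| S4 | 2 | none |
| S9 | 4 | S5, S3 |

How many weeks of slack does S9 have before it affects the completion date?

3

The longest chain is S5→S10 = 5+7 = 12; overall finish 12 weeks.
The longest chain containing S9 totals 9 weeks.
So S9 can slip 12 − 9 = 3 weeks.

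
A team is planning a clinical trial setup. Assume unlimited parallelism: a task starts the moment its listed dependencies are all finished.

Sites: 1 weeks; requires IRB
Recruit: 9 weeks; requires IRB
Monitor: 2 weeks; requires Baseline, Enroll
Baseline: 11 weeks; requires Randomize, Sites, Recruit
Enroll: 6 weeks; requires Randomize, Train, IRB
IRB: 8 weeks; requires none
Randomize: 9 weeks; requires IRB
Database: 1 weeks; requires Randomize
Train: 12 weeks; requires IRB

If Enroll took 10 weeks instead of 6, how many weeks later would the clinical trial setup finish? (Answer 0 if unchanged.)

Actual critical path: IRB→Recruit→Baseline→Monitor = 8+9+11+2 = 30 ⇒ 30 weeks.
Enroll is off the critical path — its longest chain is 28 weeks, giving 2 of slack.
The binding chain switches to IRB→Train→Enroll→Monitor = 8+12+10+2 = 32; finish 32 weeks.
Change in finish: 32 − 30 = +2 weeks.

2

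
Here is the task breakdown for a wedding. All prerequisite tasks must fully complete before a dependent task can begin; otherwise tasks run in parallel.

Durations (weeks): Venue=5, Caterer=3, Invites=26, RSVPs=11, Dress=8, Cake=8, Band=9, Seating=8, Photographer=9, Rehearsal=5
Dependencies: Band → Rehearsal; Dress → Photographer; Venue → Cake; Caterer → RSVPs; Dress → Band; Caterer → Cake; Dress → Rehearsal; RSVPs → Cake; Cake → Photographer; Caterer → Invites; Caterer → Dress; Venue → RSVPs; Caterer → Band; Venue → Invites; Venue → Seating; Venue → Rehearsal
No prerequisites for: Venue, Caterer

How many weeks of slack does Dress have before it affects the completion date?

Critical path: Venue→RSVPs→Cake→Photographer = 5+11+8+9 = 33, so the finish is 33 weeks.
Longest path through Dress: 25 weeks (earliest finish 11, latest finish 19).
So Dress can slip 19 − 11 = 8 weeks.

8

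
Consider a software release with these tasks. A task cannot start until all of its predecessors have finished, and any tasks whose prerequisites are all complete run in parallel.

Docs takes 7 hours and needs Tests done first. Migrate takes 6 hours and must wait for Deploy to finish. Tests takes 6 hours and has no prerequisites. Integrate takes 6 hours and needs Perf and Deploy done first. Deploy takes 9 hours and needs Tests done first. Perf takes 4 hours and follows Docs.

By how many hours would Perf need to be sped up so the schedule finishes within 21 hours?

Current finish: 23 hours; target: 21.
Perf is on every critical path, so each hour cut from Perf cuts the finish by one (this holds down to a finish of 21).
Need 23 − 21 = 2 hours off Perf → Perf becomes 2 hours, finish becomes 21.

2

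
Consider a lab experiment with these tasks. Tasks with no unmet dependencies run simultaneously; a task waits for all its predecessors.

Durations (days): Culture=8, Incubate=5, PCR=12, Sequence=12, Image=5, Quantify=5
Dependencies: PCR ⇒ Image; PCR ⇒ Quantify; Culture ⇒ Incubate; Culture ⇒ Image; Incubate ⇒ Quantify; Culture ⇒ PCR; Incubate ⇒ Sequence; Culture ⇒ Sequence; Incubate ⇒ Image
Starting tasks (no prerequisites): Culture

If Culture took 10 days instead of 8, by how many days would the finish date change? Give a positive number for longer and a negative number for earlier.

2

The binding path is Culture→Incubate→Sequence = 8+5+12 = 25; finish at 25 days.
Since Culture is critical, the +2 change carries straight to that chain (now 27 days).
That remains the longest chain; total 27 days.
Change in finish: 27 − 25 = +2 days.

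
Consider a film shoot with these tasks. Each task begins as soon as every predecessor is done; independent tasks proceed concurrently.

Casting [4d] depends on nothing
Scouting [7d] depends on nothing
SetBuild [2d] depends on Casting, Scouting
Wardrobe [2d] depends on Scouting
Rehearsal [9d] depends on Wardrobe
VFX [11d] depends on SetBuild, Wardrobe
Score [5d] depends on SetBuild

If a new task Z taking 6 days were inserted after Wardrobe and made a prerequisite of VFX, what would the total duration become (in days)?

Originally the film shoot takes 20 days.
With Z inserted, VFX now waits for max(SetBuild, Wardrobe, Z).
New critical path: Scouting→Wardrobe→Z→VFX = 7+2+6+11 = 26 ⇒ 26 days.

26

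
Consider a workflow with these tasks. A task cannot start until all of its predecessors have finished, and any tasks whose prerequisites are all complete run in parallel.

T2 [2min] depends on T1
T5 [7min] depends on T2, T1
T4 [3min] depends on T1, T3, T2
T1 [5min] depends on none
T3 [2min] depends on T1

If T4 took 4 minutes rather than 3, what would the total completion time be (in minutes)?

14

Baseline: T1→T2→T5 = 5+2+7 = 14 → 14 minutes.
The longest path through T4 is only 10 minutes, so T4 has float 4.
No other chain overtakes it, so the finish is 14 minutes.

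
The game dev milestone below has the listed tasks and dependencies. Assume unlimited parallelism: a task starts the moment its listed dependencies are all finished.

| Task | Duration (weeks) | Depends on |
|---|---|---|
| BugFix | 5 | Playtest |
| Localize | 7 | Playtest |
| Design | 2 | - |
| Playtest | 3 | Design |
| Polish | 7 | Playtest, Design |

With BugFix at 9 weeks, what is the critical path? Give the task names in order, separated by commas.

Actual critical path: Design→Playtest→Polish = 2+3+7 = 12 ⇒ 12 weeks.
BugFix has 2 weeks of float (longest path through it is 10).
Now Design→Playtest→BugFix = 2+3+9 = 14 is longest, so the finish becomes 14 weeks.

Design, Playtest, BugFix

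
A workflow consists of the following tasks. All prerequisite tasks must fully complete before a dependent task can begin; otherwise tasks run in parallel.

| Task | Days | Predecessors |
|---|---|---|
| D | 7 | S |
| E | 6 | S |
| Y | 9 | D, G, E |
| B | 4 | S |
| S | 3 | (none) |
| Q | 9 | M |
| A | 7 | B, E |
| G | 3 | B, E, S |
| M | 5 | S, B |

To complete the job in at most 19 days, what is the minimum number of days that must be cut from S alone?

2

Current finish: 21 days; target: 19.
S is on every critical path, so each day cut from S cuts the finish by one (this holds down to a finish of 19).
Need 21 − 19 = 2 days off S → S becomes 1 day, finish becomes 19.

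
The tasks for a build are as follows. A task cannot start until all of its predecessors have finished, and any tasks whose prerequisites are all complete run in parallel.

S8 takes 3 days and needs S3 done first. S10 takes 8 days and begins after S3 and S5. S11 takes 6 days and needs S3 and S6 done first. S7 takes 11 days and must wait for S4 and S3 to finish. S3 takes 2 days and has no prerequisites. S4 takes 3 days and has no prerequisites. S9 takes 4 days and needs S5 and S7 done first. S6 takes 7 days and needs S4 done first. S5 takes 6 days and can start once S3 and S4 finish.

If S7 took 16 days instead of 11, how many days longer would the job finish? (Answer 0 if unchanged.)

5

Actual critical path: S4→S7→S9 = 3+11+4 = 18 ⇒ 18 days.
S7 is on the critical path; changing it to 16 makes that path 23 days.
No other chain overtakes it, so the finish is 23 days.
Change in finish: 23 − 18 = +5 days.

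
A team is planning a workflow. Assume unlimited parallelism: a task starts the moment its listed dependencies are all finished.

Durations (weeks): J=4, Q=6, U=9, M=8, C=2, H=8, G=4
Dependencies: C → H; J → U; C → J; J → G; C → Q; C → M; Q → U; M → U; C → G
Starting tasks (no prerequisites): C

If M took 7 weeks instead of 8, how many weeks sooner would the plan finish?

1

As given, the longest chain is C→M→U = 2+8+9 = 19, so the finish is 19 weeks.
M lies on that path, so at 7 weeks the path becomes 18 weeks.
No other chain overtakes it, so the finish is 18 weeks.
Change in finish: 18 − 19 = -1 weeks.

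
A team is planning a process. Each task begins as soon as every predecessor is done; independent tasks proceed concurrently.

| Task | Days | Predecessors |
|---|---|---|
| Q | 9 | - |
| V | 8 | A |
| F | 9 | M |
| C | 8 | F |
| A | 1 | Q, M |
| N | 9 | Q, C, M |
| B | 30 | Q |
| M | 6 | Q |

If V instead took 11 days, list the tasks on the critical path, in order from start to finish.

Q, M, F, C, N

Critical path before the change: Q→M→F→C→N = 9+6+9+8+9 = 41 giving 41 days.
V is off the critical path — its longest chain is 24 days, giving 17 of slack.
The critical path is still Q→M→F→C→N; finish is now 41 days.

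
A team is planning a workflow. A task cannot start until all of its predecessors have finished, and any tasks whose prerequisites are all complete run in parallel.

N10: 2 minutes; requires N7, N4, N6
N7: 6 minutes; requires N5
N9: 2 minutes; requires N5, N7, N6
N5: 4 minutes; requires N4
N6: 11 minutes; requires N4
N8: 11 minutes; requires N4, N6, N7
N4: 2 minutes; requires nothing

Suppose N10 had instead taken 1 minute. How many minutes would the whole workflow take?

As given, the longest chain is N4→N6→N8 = 2+11+11 = 24, so the finish is 24 minutes.
N10 is off the critical path — its longest chain is 15 minutes, giving 9 of slack.
That remains the longest chain; total 24 minutes.

24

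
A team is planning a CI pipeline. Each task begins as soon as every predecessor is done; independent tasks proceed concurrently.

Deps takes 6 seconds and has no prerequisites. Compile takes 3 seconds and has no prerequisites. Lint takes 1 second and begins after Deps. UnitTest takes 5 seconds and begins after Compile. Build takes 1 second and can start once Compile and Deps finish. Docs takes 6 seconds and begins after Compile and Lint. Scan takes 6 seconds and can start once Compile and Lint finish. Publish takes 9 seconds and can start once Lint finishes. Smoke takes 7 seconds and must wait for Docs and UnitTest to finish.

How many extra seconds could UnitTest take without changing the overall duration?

5

Critical path: Deps→Lint→Docs→Smoke = 6+1+6+7 = 20, so the finish is 20 seconds.
The longest chain containing UnitTest totals 15 seconds.
Float = 20 − 15 = 5.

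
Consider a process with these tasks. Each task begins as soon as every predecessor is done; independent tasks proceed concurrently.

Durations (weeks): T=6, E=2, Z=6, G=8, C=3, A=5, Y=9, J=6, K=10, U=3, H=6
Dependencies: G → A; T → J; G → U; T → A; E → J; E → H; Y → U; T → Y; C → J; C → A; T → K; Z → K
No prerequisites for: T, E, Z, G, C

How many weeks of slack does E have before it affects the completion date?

10

The longest chain is T→Y→U = 6+9+3 = 18; overall finish 18 weeks.
E finishes as early as 2 and must finish by 12.
Slack of E = 10 − 0 = 10 weeks.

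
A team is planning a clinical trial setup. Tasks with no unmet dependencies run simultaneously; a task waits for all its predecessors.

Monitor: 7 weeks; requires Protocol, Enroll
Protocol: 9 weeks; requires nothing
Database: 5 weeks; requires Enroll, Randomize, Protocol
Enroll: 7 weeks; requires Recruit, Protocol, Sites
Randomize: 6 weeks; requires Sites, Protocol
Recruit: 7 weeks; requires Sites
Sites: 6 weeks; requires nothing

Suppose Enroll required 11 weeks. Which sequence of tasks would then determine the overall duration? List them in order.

Critical path before the change: Sites→Recruit→Enroll→Monitor = 6+7+7+7 = 27 giving 27 weeks.
Since Enroll is critical, the +4 change carries straight to that chain (now 31 weeks).
The critical path is still Sites→Recruit→Enroll→Monitor; finish is now 31 weeks.

Sites, Recruit, Enroll, Monitor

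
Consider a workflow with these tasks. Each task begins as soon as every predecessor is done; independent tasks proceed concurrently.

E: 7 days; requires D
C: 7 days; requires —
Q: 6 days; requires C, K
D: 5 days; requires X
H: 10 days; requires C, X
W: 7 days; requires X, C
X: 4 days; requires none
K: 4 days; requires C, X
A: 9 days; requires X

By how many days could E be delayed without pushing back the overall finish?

Critical path: C→H = 7+10 = 17, so the finish is 17 days.
Longest path through E: 16 days (earliest finish 16, latest finish 17).
Slack of E = 10 − 9 = 1 day.

1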